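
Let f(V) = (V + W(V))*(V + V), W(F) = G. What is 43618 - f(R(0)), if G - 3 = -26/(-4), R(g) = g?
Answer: 43618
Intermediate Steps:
G = 19/2 (G = 3 - 26/(-4) = 3 - 26*(-¼) = 3 + 13/2 = 19/2 ≈ 9.5000)
W(F) = 19/2
f(V) = 2*V*(19/2 + V) (f(V) = (V + 19/2)*(V + V) = (19/2 + V)*(2*V) = 2*V*(19/2 + V))
43618 - f(R(0)) = 43618 - 0*(19 + 2*0) = 43618 - 0*(19 + 0) = 43618 - 0*19 = 43618 - 1*0 = 43618 + 0 = 43618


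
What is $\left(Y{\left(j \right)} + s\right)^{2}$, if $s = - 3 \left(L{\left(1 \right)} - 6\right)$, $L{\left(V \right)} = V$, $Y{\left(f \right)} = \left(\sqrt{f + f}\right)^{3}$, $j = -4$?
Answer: $\left(15 - 16 i \sqrt{2}\right)^{2} \approx -287.0 - 678.82 i$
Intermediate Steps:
$Y{\left(f \right)} = 2 \sqrt{2} f^{\frac{3}{2}}$ ($Y{\left(f \right)} = \left(\sqrt{2 f}\right)^{3} = \left(\sqrt{2} \sqrt{f}\right)^{3} = 2 \sqrt{2} f^{\frac{3}{2}}$)
$s = 15$ ($s = - 3 \left(1 - 6\right) = \left(-3\right) \left(-5\right) = 15$)
$\left(Y{\left(j \right)} + s\right)^{2} = \left(2 \sqrt{2} \left(-4\right)^{\frac{3}{2}} + 15\right)^{2} = \left(2 \sqrt{2} \left(- 8 i\right) + 15\right)^{2} = \left(- 16 i \sqrt{2} + 15\right)^{2} = \left(15 - 16 i \sqrt{2}\right)^{2}$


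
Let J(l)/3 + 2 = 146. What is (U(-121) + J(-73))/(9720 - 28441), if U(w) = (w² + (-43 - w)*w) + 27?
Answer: -5662/18721 ≈ -0.30244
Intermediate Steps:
J(l) = 432 (J(l) = -6 + 3*146 = -6 + 438 = 432)
U(w) = 27 + w² + w*(-43 - w) (U(w) = (w² + w*(-43 - w)) + 27 = 27 + w² + w*(-43 - w))
(U(-121) + J(-73))/(9720 - 28441) = ((27 - 43*(-121)) + 432)/(9720 - 28441) = ((27 + 5203) + 432)/(-18721) = (5230 + 432)*(-1/18721) = 5662*(-1/18721) = -5662/18721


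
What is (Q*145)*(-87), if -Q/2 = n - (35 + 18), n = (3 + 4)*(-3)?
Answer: -1867020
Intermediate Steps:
n = -21 (n = 7*(-3) = -21)
Q = 148 (Q = -2*(-21 - (35 + 18)) = -2*(-21 - 1*53) = -2*(-21 - 53) = -2*(-74) = 148)
(Q*145)*(-87) = (148*145)*(-87) = 21460*(-87) = -1867020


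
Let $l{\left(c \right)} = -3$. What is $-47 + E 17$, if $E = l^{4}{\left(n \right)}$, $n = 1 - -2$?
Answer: $1330$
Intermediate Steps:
$n = 3$ ($n = 1 + 2 = 3$)
$E = 81$ ($E = \left(-3\right)^{4} = 81$)
$-47 + E 17 = -47 + 81 \cdot 17 = -47 + 1377 = 1330$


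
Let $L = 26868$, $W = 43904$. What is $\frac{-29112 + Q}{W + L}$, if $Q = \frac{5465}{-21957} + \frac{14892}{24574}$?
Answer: $- \frac{7853903761441}{19093270658748} \approx -0.41134$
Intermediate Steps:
$Q = \frac{96343367}{269785659}$ ($Q = 5465 \left(- \frac{1}{21957}\right) + 14892 \cdot \frac{1}{24574} = - \frac{5465}{21957} + \frac{7446}{12287} = \frac{96343367}{269785659} \approx 0.35711$)
$\frac{-29112 + Q}{W + L} = \frac{-29112 + \frac{96343367}{269785659}}{43904 + 26868} = - \frac{7853903761441}{269785659 \cdot 70772} = \left(- \frac{7853903761441}{269785659}\right) \frac{1}{70772} = - \frac{7853903761441}{19093270658748}$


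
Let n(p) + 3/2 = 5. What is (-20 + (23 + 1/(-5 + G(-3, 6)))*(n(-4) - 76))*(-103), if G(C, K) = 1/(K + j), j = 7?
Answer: 22053845/128 ≈ 1.7230e+5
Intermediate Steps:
G(C, K) = 1/(7 + K) (G(C, K) = 1/(K + 7) = 1/(7 + K))
n(p) = 7/2 (n(p) = -3/2 + 5 = 7/2)
(-20 + (23 + 1/(-5 + G(-3, 6)))*(n(-4) - 76))*(-103) = (-20 + (23 + 1/(-5 + 1/(7 + 6)))*(7/2 - 76))*(-103) = (-20 + (23 + 1/(-5 + 1/13))*(-145/2))*(-103) = (-20 + (23 + 1/(-64/13))*(-145/2))*(-103) = (-20 + (23 - 13/64)*(-145/2))*(-103) = (-20 + (1459/64)*(-145/2))*(-103) = (-20 - 211555/128)*(-103) = -214115/128*(-103) = 22053845/128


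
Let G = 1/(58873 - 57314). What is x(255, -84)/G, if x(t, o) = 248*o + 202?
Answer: -32162170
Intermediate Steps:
x(t, o) = 202 + 248*o
G = 1/1559 ≈ 0.00064144
x(255, -84)/G = (202 + 248*(-84))/(1/1559) = (202 - 20832)*1559 = -20630*1559 = -32162170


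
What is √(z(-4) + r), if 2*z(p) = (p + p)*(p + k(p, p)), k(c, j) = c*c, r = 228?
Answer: 6*√5 ≈ 13.416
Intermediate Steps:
k(c, j) = c²
z(p) = p*(p + p²) (z(p) = ((p + p)*(p + p²))/2 = ((2*p)*(p + p²))/2 = (2*p*(p + p²))/2 = p*(p + p²))
√(z(-4) + r) = √((-4)²*(1 - 4) + 228) = √(16*(-3) + 228) = √(-48 + 228) = √180 = 6*√5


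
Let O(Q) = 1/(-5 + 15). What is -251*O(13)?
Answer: -251/10 ≈ -25.100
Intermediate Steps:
O(Q) = 1/10
-251*O(13) = -251*1/10 = -251/10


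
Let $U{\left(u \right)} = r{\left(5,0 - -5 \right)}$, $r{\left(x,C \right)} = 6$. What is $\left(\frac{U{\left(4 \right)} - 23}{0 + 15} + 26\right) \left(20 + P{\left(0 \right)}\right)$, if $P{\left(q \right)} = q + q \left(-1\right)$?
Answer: $\frac{1492}{3} \approx 497.33$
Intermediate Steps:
$U{\left(u \right)} = 6$
$P{\left(q \right)} = 0$ ($P{\left(q \right)} = q - q = 0$)
$\left(\frac{U{\left(4 \right)} - 23}{0 + 15} + 26\right) \left(20 + P{\left(0 \right)}\right) = \left(\frac{6 - 23}{0 + 15} + 26\right) \left(20 + 0\right) = \left(- \frac{17}{15} + 26\right) 20 = \frac{373}{15} \cdot 20 = \frac{1492}{3}$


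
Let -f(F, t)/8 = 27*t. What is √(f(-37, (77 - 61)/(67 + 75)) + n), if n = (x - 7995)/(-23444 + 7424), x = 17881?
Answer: I*√896807203270/189570 ≈ 4.9955*I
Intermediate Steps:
f(F, t) = -216*t
n = -4943/8010 (n = (17881 - 7995)/(-23444 + 7424) = 9886/(-16020) = 9886*(-1/16020) = -4943/8010 ≈ -0.61710)
√(f(-37, (77 - 61)/(67 + 75)) + n) = √(-216*(77 - 61)/(67 + 75) - 4943/8010) = √(-3456/142 - 4943/8010) = √(-216*8/71 - 4943/8010) = √(-1728/71 - 4943/8010) = √(-14192233/568710) = I*√896807203270/189570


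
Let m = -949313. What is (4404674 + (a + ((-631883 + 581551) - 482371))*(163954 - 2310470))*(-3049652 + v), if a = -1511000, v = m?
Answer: -17542841988498808230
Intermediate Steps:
v = -949313
(4404674 + (a + ((-631883 + 581551) - 482371))*(163954 - 2310470))*(-3049652 + v) = (4404674 + (-1511000 + ((-631883 + 581551) - 482371))*(163954 - 2310470))*(-3049652 - 949313) = (4404674 + (-1511000 + (-50332 - 482371))*(-2146516))*(-3998965) = (4404674 + (-1511000 - 532703)*(-2146516))*(-3998965) = (4404674 - 2043703*(-2146516))*(-3998965) = (4404674 + 4386841188748)*(-3998965) = 4386845593422*(-3998965) = -17542841988498808230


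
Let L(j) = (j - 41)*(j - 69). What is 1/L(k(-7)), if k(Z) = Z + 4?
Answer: 1/3168 ≈ 0.00031566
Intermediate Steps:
k(Z) = 4 + Z
L(j) = (-69 + j)*(-41 + j) (L(j) = (-41 + j)*(-69 + j) = (-69 + j)*(-41 + j))
1/L(k(-7)) = 1/(2829 + (4 - 7)² - 110*(4 - 7)) = 1/(2829 + (-3)² - 110*(-3)) = 1/(2829 + 9 + 330) = 1/3168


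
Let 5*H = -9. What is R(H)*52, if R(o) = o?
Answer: -468/5 ≈ -93.600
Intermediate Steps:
H = -9/5 (H = (⅕)*(-9) = -9/5 ≈ -1.8000)
R(H)*52 = -9/5*52 = -468/5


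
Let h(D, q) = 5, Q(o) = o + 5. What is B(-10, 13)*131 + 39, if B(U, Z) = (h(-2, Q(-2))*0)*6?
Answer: 39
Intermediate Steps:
Q(o) = 5 + o
B(U, Z) = 0 (B(U, Z) = (5*0)*6 = 0*6 = 0)
B(-10, 13)*131 + 39 = 0*131 + 39 = 0 + 39 = 39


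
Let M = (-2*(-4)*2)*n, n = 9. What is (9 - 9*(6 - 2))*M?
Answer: -3888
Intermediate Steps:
M = 144 (M = (-2*(-4)*2)*9 = (8*2)*9 = 16*9 = 144)
(9 - 9*(6 - 2))*M = (9 - 9*(6 - 2))*144 = (9 - 9*4)*144 = (9 - 36)*144 = -27*144 = -3888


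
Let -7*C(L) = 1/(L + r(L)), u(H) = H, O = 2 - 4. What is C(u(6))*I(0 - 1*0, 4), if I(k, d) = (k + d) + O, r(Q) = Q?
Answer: -1/42 ≈ -0.023810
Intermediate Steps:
O = -2
I(k, d) = -2 + d + k (I(k, d) = (k + d) - 2 = (d + k) - 2 = -2 + d + k)
C(L) = -1/(14*L) (C(L) = -1/(7*(L + L)) = -1/(2*L)/7 = -1/(14*L))
C(u(6))*I(0 - 1*0, 4) = (-1/14/6)*(-2 + 4 + (0 - 1*0)) = (-1/14*⅙)*(-2 + 4 + (0 + 0)) = -(-2 + 4 + 0)/84 = -1/84*2 = -1/42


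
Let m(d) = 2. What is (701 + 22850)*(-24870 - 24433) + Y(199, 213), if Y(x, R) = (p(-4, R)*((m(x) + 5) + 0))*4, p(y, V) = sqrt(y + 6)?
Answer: -1161134953 + 28*sqrt(2) ≈ -1.1611e+9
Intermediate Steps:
p(y, V) = sqrt(6 + y)
Y(x, R) = 28*sqrt(2) (Y(x, R) = (sqrt(6 - 4)*((2 + 5) + 0))*4 = (sqrt(2)*(7 + 0))*4 = (sqrt(2)*7)*4 = (7*sqrt(2))*4 = 28*sqrt(2))
(701 + 22850)*(-24870 - 24433) + Y(199, 213) = (701 + 22850)*(-24870 - 24433) + 28*sqrt(2) = 23551*(-49303) + 28*sqrt(2) = -1161134953 + 28*sqrt(2)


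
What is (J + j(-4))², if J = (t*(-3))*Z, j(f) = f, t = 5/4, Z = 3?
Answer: 3721/16 ≈ 232.56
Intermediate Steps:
t = 5/4 (t = 5*(¼) = 5/4 ≈ 1.2500)
J = -45/4 (J = ((5/4)*(-3))*3 = -15/4*3 = -45/4 ≈ -11.250)
(J + j(-4))² = (-45/4 - 4)² = (-61/4)² = 3721/16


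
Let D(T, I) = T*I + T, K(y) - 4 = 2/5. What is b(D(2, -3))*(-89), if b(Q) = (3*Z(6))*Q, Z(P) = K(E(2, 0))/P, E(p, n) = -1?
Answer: 3916/5 ≈ 783.20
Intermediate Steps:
K(y) = 22/5 (K(y) = 4 + 2/5 = 22/5)
D(T, I) = T + I*T (D(T, I) = I*T + T = T + I*T)
Z(P) = 22/(5*P)
b(Q) = 11*Q/5 (b(Q) = (3*((22/5)/6))*Q = (3*((22/5)*(1/6)))*Q = (3*(11/15))*Q = 11*Q/5)
b(D(2, -3))*(-89) = (11*(2*(1 - 3))/5)*(-89) = (11*(2*(-2))/5)*(-89) = ((11/5)*(-4))*(-89) = -44/5*(-89) = 3916/5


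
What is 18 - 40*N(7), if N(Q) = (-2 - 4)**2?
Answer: -1422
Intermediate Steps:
N(Q) = 36 (N(Q) = (-6)**2 = 36)
18 - 40*N(7) = 18 - 40*36 = 18 - 1440 = -1422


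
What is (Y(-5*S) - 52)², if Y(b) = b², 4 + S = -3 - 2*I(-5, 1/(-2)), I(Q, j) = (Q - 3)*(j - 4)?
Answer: 24327576729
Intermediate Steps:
I(Q, j) = (-4 + j)*(-3 + Q) (I(Q, j) = (-3 + Q)*(-4 + j) = (-4 + j)*(-3 + Q))
S = -79 (S = -4 + (-3 - 2*(12 - 4*(-5) - 3/(-2) - 5/(-2))) = -4 + (-3 - 2*(12 + 20 - 3*(-½) - 5*(-½))) = -4 + (-3 - 2*(12 + 20 + 3/2 + 5/2)) = -4 + (-3 - 2*36) = -4 + (-3 - 72) = -4 - 75 = -79)
(Y(-5*S) - 52)² = ((-5*(-79))² - 52)² = (395² - 52)² = (156025 - 52)² = 155973² = 24327576729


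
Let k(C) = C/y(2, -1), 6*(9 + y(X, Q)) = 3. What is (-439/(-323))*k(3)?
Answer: -2634/5491 ≈ -0.47969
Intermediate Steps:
y(X, Q) = -17/2 (y(X, Q) = -9 + (⅙)*3 = -9 + ½ = -17/2)
k(C) = -2*C/17 (k(C) = C/(-17/2) = C*(-2/17) = -2*C/17)
(-439/(-323))*k(3) = (-439/(-323))*(-2/17*3) = -439*(-1/323)*(-6/17) = (439/323)*(-6/17) = -2634/5491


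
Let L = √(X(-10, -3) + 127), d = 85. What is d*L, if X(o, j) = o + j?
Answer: 85*√114 ≈ 907.55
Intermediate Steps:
X(o, j) = j + o
L = √114 (L = √((-3 - 10) + 127) = √(-13 + 127) = √114 ≈ 10.677)
d*L = 85*√114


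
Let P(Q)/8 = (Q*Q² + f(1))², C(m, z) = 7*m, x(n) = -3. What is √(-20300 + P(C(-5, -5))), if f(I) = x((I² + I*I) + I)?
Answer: 6*√408560077 ≈ 1.2128e+5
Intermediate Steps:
f(I) = -3
P(Q) = 8*(-3 + Q³)² (P(Q) = 8*(Q*Q² - 3)² = 8*(Q³ - 3)² = 8*(-3 + Q³)²)
√(-20300 + P(C(-5, -5))) = √(-20300 + 8*(-3 + (7*(-5))³)²) = √(-20300 + 8*(-3 + (-35)³)²) = √(-20300 + 8*(-3 - 42875)²) = √(-20300 + 8*(-42878)²) = √(-20300 + 8*1838522884) = √(-20300 + 14708183072) = √14708162772 = 6*√408560077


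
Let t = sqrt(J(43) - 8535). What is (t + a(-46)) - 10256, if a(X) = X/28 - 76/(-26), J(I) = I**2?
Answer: -1866359/182 + I*sqrt(6686) ≈ -10255.0 + 81.768*I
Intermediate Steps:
a(X) = 38/13 + X/28 (a(X) = X*(1/28) - 76*(-1/26) = X/28 + 38/13 = 38/13 + X/28)
t = I*sqrt(6686) (t = sqrt(43**2 - 8535) = sqrt(1849 - 8535) = sqrt(-6686) = I*sqrt(6686) ≈ 81.768*I)
(t + a(-46)) - 10256 = (I*sqrt(6686) + (38/13 + (1/28)*(-46))) - 10256 = (I*sqrt(6686) + (38/13 - 23/14)) - 10256 = (I*sqrt(6686) + 233/182) - 10256 = (233/182 + I*sqrt(6686)) - 10256 = -1866359/182 + I*sqrt(6686)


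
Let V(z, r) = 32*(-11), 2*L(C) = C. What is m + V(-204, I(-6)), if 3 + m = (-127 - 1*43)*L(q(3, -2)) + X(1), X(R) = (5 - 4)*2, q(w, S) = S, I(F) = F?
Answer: -183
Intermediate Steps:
L(C) = C/2
X(R) = 2 (X(R) = 1*2 = 2)
V(z, r) = -352
m = 169 (m = -3 + ((-127 - 1*43)*((1/2)*(-2)) + 2) = -3 + ((-127 - 43)*(-1) + 2) = -3 + (-170*(-1) + 2) = -3 + (170 + 2) = -3 + 172 = 169)
m + V(-204, I(-6)) = 169 - 352 = -183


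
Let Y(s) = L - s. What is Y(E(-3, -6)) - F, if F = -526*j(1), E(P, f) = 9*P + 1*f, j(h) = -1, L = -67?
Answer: -560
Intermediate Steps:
E(P, f) = f + 9*P (E(P, f) = 9*P + f = f + 9*P)
Y(s) = -67 - s
F = 526 (F = -526*(-1) = 526)
Y(E(-3, -6)) - F = (-67 - (-6 + 9*(-3))) - 1*526 = (-67 - (-6 - 27)) - 526 = (-67 - 1*(-33)) - 526 = (-67 + 33) - 526 = -34 - 526 = -560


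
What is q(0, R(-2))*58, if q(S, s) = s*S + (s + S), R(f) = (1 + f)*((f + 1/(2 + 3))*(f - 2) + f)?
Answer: -1508/5 ≈ -301.60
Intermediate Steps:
R(f) = (1 + f)*(f + (-2 + f)*(⅕ + f)) (R(f) = (1 + f)*((f + 1/5)*(-2 + f) + f) = (1 + f)*((f + ⅕)*(-2 + f) + f) = (1 + f)*((⅕ + f)*(-2 + f) + f) = (1 + f)*((-2 + f)*(⅕ + f) + f) = (1 + f)*(f + (-2 + f)*(⅕ + f)))
q(S, s) = S + s + S*s (q(S, s) = S*s + (S + s) = S + s + S*s)
q(0, R(-2))*58 = (0 + (-⅖ + (-2)³ - 6/5*(-2) + (⅕)*(-2)²) + 0*(-⅖ + (-2)³ - 6/5*(-2) + (⅕)*(-2)²))*58 = (0 + (-⅖ - 8 + 12/5 + (⅕)*4) + 0*(-⅖ - 8 + 12/5 + (⅕)*4))*58 = (0 + (-⅖ - 8 + 12/5 + ⅘) + 0*(-⅖ - 8 + 12/5 + ⅘))*58 = (0 - 26/5 + 0*(-26/5))*58 = (0 - 26/5 + 0)*58 = -26/5*58 = -1508/5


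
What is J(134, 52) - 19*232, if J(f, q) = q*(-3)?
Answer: -4564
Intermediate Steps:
J(f, q) = -3*q
J(134, 52) - 19*232 = -3*52 - 19*232 = -156 - 1*4408 = -156 - 4408 = -4564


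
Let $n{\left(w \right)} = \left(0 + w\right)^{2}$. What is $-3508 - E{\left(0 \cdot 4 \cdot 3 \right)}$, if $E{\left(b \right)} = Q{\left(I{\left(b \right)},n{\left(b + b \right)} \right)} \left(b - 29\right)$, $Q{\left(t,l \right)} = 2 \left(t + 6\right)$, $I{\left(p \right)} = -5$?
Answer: $-3450$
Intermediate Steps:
$n{\left(w \right)} = w^{2}$
$Q{\left(t,l \right)} = 12 + 2 t$ ($Q{\left(t,l \right)} = 2 \left(6 + t\right) = 12 + 2 t$)
$E{\left(b \right)} = -58 + 2 b$ ($E{\left(b \right)} = \left(12 + 2 \left(-5\right)\right) \left(b - 29\right) = \left(12 - 10\right) \left(-29 + b\right) = 2 \left(-29 + b\right) = -58 + 2 b$)
$-3508 - E{\left(0 \cdot 4 \cdot 3 \right)} = -3508 - \left(-58 + 2 \cdot 0 \cdot 4 \cdot 3\right) = -3508 - \left(-58 + 2 \cdot 0 \cdot 3\right) = -3508 - \left(-58 + 2 \cdot 0\right) = -3508 - \left(-58 + 0\right) = -3508 - -58 = -3508 + 58 = -3450$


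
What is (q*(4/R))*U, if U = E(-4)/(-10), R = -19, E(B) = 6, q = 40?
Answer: 96/19 ≈ 5.0526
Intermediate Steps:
U = -⅗ (U = 6/(-10) = 6*(-⅒) = -⅗ ≈ -0.60000)
(q*(4/R))*U = (40*(4/(-19)))*(-⅗) = (40*(4*(-1/19)))*(-⅗) = (40*(-4/19))*(-⅗) = -160/19*(-⅗) = 96/19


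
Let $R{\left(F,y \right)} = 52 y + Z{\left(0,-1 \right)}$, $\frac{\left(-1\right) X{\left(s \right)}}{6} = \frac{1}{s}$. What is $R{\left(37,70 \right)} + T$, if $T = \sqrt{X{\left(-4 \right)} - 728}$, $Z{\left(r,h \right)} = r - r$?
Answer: $3640 + \frac{i \sqrt{2906}}{2} \approx 3640.0 + 26.954 i$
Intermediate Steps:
$Z{\left(r,h \right)} = 0$
$X{\left(s \right)} = - \frac{6}{s}$
$R{\left(F,y \right)} = 52 y$ ($R{\left(F,y \right)} = 52 y + 0 = 52 y$)
$T = \frac{i \sqrt{2906}}{2}$ ($T = \sqrt{- \frac{6}{-4} - 728} = \sqrt{\left(-6\right) \left(- \frac{1}{4}\right) - 728} = \sqrt{\frac{3}{2} - 728} = \sqrt{- \frac{1453}{2}} = \frac{i \sqrt{2906}}{2} \approx 26.954 i$)
$R{\left(37,70 \right)} + T = 52 \cdot 70 + \frac{i \sqrt{2906}}{2} = 3640 + \frac{i \sqrt{2906}}{2}$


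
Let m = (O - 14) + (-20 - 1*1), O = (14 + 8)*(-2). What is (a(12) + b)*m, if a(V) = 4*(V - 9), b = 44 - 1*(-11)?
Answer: -5293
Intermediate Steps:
b = 55 (b = 44 + 11 = 55)
a(V) = -36 + 4*V (a(V) = 4*(-9 + V) = -36 + 4*V)
O = -44 (O = 22*(-2) = -44)
m = -79 (m = (-44 - 14) + (-20 - 1*1) = -58 + (-20 - 1) = -58 - 21 = -79)
(a(12) + b)*m = ((-36 + 4*12) + 55)*(-79) = ((-36 + 48) + 55)*(-79) = (12 + 55)*(-79) = 67*(-79) = -5293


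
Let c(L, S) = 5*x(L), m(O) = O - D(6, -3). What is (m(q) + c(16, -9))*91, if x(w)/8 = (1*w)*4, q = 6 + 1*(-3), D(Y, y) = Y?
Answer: 232687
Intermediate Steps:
q = 3 (q = 6 - 3 = 3)
x(w) = 32*w (x(w) = 8*((1*w)*4) = 8*(w*4) = 8*(4*w) = 32*w)
m(O) = -6 + O (m(O) = O - 1*6 = O - 6 = -6 + O)
c(L, S) = 160*L (c(L, S) = 5*(32*L) = 160*L)
(m(q) + c(16, -9))*91 = ((-6 + 3) + 160*16)*91 = (-3 + 2560)*91 = 2557*91 = 232687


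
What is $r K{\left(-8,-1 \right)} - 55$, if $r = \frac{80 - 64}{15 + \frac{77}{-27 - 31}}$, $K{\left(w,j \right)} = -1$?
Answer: $- \frac{44543}{793} \approx -56.17$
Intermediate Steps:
$r = \frac{928}{793}$ ($r = \frac{16}{15 + \frac{77}{-58}} = \frac{16}{15 + 77 \left(- \frac{1}{58}\right)} = \frac{16}{15 - \frac{77}{58}} = \frac{16}{\frac{793}{58}} = 16 \cdot \frac{58}{793} = \frac{928}{793} \approx 1.1702$)
$r K{\left(-8,-1 \right)} - 55 = \frac{928}{793} \left(-1\right) - 55 = - \frac{928}{793} - 55 = - \frac{44543}{793}$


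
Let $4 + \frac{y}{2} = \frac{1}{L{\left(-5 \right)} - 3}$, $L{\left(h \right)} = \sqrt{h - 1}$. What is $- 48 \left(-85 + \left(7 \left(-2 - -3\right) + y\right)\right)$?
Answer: $\frac{20736}{5} + \frac{32 i \sqrt{6}}{5} \approx 4147.2 + 15.677 i$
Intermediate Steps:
$L{\left(h \right)} = \sqrt{-1 + h}$
$y = -8 + \frac{2}{-3 + i \sqrt{6}}$ ($y = -8 + \frac{2}{\sqrt{-1 - 5} - 3} = -8 + \frac{2}{\sqrt{-6} - 3} = -8 + \frac{2}{i \sqrt{6} - 3} = -8 + \frac{2}{-3 + i \sqrt{6}} \approx -8.4 - 0.3266 i$)
$- 48 \left(-85 + \left(7 \left(-2 - -3\right) + y\right)\right) = - 48 \left(-85 - \left(\frac{42}{5} - 7 \left(-2 - -3\right) + \frac{2 i \sqrt{6}}{15}\right)\right) = - 48 \left(-85 - \left(\frac{42}{5} - 7 \left(-2 + 3\right) + \frac{2 i \sqrt{6}}{15}\right)\right) = - 48 \left(-85 + \left(7 \cdot 1 - \left(\frac{42}{5} + \frac{2 i \sqrt{6}}{15}\right)\right)\right) = - 48 \left(-85 + \left(7 - \left(\frac{42}{5} + \frac{2 i \sqrt{6}}{15}\right)\right)\right) = - 48 \left(-85 - \left(\frac{7}{5} + \frac{2 i \sqrt{6}}{15}\right)\right) = - 48 \left(- \frac{432}{5} - \frac{2 i \sqrt{6}}{15}\right) = \frac{20736}{5} + \frac{32 i \sqrt{6}}{5}$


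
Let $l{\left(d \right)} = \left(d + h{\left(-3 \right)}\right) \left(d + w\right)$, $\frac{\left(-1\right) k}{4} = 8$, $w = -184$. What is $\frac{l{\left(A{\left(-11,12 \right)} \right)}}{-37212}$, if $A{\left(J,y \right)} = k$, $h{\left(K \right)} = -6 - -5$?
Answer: $- \frac{594}{3101} \approx -0.19155$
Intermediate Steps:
$h{\left(K \right)} = -1$ ($h{\left(K \right)} = -6 + 5 = -1$)
$k = -32$ ($k = \left(-4\right) 8 = -32$)
$A{\left(J,y \right)} = -32$
$l{\left(d \right)} = \left(-1 + d\right) \left(-184 + d\right)$ ($l{\left(d \right)} = \left(d - 1\right) \left(d - 184\right) = \left(-1 + d\right) \left(-184 + d\right)$)
$\frac{l{\left(A{\left(-11,12 \right)} \right)}}{-37212} = \frac{184 + \left(-32\right)^{2} - -5920}{-37212} = \left(184 + 1024 + 5920\right) \left(- \frac{1}{37212}\right) = 7128 \left(- \frac{1}{37212}\right) = - \frac{594}{3101}$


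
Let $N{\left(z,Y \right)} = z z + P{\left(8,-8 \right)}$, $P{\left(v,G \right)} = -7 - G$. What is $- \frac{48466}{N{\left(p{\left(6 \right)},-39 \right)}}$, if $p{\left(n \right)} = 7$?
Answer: $- \frac{24233}{25} \approx -969.32$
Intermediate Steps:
$N{\left(z,Y \right)} = 1 + z^{2}$ ($N{\left(z,Y \right)} = z z - -1 = z^{2} + \left(-7 + 8\right) = z^{2} + 1 = 1 + z^{2}$)
$- \frac{48466}{N{\left(p{\left(6 \right)},-39 \right)}} = - \frac{48466}{1 + 7^{2}} = - \frac{48466}{1 + 49} = - \frac{48466}{50} = \left(-48466\right) \frac{1}{50} = - \frac{24233}{25}$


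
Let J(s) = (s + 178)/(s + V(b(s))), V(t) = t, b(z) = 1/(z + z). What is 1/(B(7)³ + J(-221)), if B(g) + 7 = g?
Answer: 97683/19006 ≈ 5.1396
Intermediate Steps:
b(z) = 1/(2*z)
B(g) = -7 + g
J(s) = (178 + s)/(s + 1/(2*s)) (J(s) = (s + 178)/(s + 1/(2*s)) = (178 + s)/(s + 1/(2*s)))
1/(B(7)³ + J(-221)) = 1/((-7 + 7)³ + 2*(-221)*(178 - 221)/(1 + 2*(-221)²)) = 1/(0³ + 2*(-221)*(-43)/(1 + 2*48841)) = 1/(0 + 2*(-221)*(-43)/(1 + 97682)) = 1/(0 + 2*(-221)*(-43)/97683) = 1/(0 + 2*(-221)*(1/97683)*(-43)) = 1/(0 + 19006/97683) = 1/(19006/97683) = 97683/19006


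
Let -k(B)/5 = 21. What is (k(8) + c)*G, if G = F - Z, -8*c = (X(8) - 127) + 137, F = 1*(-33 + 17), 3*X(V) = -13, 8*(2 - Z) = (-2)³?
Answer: 48203/24 ≈ 2008.5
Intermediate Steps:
Z = 3 (Z = 2 - ⅛*(-2)³ = 2 - ⅛*(-8) = 2 + 1 = 3)
k(B) = -105 (k(B) = -5*21 = -105)
X(V) = -13/3 (X(V) = (⅓)*(-13) = -13/3)
F = -16 (F = 1*(-16) = -16)
c = -17/24 (c = -((-13/3 - 127) + 137)/8 = -(-394/3 + 137)/8 = -⅛*17/3 = -17/24 ≈ -0.70833)
G = -19 (G = -16 - 1*3 = -16 - 3 = -19)
(k(8) + c)*G = (-105 - 17/24)*(-19) = -2537/24*(-19) = 48203/24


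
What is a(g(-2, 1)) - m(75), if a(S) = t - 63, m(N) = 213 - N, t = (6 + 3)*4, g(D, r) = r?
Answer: -165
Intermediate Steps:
t = 36 (t = 9*4 = 36)
a(S) = -27 (a(S) = 36 - 63 = -27)
a(g(-2, 1)) - m(75) = -27 - (213 - 1*75) = -27 - (213 - 75) = -27 - 1*138 = -27 - 138 = -165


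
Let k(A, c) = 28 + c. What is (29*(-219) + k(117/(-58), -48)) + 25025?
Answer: 18654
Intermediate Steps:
(29*(-219) + k(117/(-58), -48)) + 25025 = (29*(-219) + (28 - 48)) + 25025 = (-6351 - 20) + 25025 = -6371 + 25025 = 18654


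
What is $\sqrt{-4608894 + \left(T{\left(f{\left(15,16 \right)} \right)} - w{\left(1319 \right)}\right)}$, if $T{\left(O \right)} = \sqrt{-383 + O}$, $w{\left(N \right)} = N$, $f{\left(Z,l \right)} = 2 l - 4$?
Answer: $\sqrt{-4610213 + i \sqrt{355}} \approx 0.004 + 2147.1 i$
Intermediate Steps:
$f{\left(Z,l \right)} = -4 + 2 l$
$\sqrt{-4608894 + \left(T{\left(f{\left(15,16 \right)} \right)} - w{\left(1319 \right)}\right)} = \sqrt{-4608894 + \left(\sqrt{-383 + \left(-4 + 2 \cdot 16\right)} - 1319\right)} = \sqrt{-4608894 - \left(1319 - \sqrt{-383 + \left(-4 + 32\right)}\right)} = \sqrt{-4608894 - \left(1319 - \sqrt{-383 + 28}\right)} = \sqrt{-4608894 - \left(1319 - \sqrt{-355}\right)} = \sqrt{-4608894 - \left(1319 - i \sqrt{355}\right)} = \sqrt{-4610213 + i \sqrt{355}}$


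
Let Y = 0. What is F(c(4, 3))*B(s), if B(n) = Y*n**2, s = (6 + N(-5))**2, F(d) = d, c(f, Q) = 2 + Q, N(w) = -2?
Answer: 0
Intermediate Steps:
s = 16 (s = (6 - 2)**2 = 4**2 = 16)
B(n) = 0 (B(n) = 0*n**2 = 0)
F(c(4, 3))*B(s) = (2 + 3)*0 = 5*0 = 0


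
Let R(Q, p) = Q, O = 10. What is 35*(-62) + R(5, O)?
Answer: -2165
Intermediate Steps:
35*(-62) + R(5, O) = 35*(-62) + 5 = -2170 + 5 = -2165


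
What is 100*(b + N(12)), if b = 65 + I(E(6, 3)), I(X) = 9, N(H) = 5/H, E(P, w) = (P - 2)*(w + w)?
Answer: 22325/3 ≈ 7441.7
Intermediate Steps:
E(P, w) = 2*w*(-2 + P) (E(P, w) = (-2 + P)*(2*w) = 2*w*(-2 + P))
b = 74 (b = 65 + 9 = 74)
100*(b + N(12)) = 100*(74 + 5/12) = 100*(893/12) = 22325/3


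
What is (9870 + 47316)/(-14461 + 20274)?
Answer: 57186/5813 ≈ 9.8376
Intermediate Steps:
(9870 + 47316)/(-14461 + 20274) = 57186/5813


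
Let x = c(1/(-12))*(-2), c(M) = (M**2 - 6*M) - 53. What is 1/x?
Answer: 72/7559 ≈ 0.0095251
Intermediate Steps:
c(M) = -53 + M**2 - 6*M
x = 7559/72 (x = (-53 + (1/(-12))**2 - 6/(-12))*(-2) = (-53 + (-1/12)**2 - 6*(-1/12))*(-2) = (-53 + 1/144 + 1/2)*(-2) = -7559/144*(-2) = 7559/72 ≈ 104.99)
1/x = 1/(7559/72) = 72/7559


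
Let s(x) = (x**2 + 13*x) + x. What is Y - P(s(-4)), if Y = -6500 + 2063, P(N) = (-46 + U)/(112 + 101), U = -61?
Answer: -944974/213 ≈ -4436.5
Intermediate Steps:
s(x) = x**2 + 14*x
P(N) = -107/213 (P(N) = (-46 - 61)/(112 + 101) = -107/213)
Y = -4437
Y - P(s(-4)) = -4437 - 1*(-107/213) = -4437 + 107/213 = -944974/213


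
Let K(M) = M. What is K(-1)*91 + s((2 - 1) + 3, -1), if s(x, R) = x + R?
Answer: -88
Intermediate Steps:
s(x, R) = R + x
K(-1)*91 + s((2 - 1) + 3, -1) = -1*91 + (-1 + ((2 - 1) + 3)) = -91 + (-1 + (1 + 3)) = -91 + (-1 + 4) = -91 + 3 = -88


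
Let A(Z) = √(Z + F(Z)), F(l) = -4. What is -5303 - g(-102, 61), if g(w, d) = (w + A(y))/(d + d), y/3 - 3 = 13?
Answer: -323432/61 - √11/61 ≈ -5302.2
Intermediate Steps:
y = 48 (y = 9 + 3*13 = 9 + 39 = 48)
A(Z) = √(-4 + Z) (A(Z) = √(Z - 4) = √(-4 + Z))
g(w, d) = (w + 2*√11)/(2*d) (g(w, d) = (w + √(-4 + 48))/(d + d) = (w + √44)/((2*d)) = (w + 2*√11)*(1/(2*d)) = (w + 2*√11)/(2*d))
-5303 - g(-102, 61) = -5303 - (√11 + (½)*(-102))/61 = -5303 - (√11 - 51)/61 = -5303 - (-51 + √11)/61 = -5303 - (-51/61 + √11/61) = -5303 + (51/61 - √11/61) = -323432/61 - √11/61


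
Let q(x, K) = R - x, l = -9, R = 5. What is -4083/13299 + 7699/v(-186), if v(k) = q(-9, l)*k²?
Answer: -20163307/69261192 ≈ -0.29112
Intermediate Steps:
q(x, K) = 5 - x
v(k) = 14*k² (v(k) = (5 - 1*(-9))*k² = (5 + 9)*k² = 14*k²)
-4083/13299 + 7699/v(-186) = -4083/13299 + 7699/((14*(-186)²)) = -4083*1/13299 + 7699/((14*34596)) = -1361/4433 + 7699/484344 = -20163307/69261192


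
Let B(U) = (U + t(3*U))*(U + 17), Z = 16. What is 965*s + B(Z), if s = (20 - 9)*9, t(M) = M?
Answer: 97647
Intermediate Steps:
B(U) = 4*U*(17 + U) (B(U) = (U + 3*U)*(U + 17) = (4*U)*(17 + U) = 4*U*(17 + U))
s = 99 (s = 11*9 = 99)
965*s + B(Z) = 965*99 + 4*16*(17 + 16) = 95535 + 4*16*33 = 95535 + 2112 = 97647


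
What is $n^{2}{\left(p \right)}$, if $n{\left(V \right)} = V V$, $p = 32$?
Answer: $1048576$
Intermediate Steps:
$n{\left(V \right)} = V^{2}$
$n^{2}{\left(p \right)} = \left(32^{2}\right)^{2} = 1024^{2} = 1048576$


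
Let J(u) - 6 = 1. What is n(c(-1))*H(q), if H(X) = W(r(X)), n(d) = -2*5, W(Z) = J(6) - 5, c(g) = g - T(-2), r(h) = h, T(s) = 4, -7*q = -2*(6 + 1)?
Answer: -20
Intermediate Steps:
q = 2 (q = -(-2)*(6 + 1)/7 = -(-2)*7/7 = -⅐*(-14) = 2)
J(u) = 7 (J(u) = 6 + 1 = 7)
c(g) = -4 + g (c(g) = g - 1*4 = g - 4 = -4 + g)
W(Z) = 2 (W(Z) = 7 - 5 = 2)
n(d) = -10
H(X) = 2
n(c(-1))*H(q) = -10*2 = -20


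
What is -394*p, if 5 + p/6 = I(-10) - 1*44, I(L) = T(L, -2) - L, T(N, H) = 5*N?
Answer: 210396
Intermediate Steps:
I(L) = 4*L (I(L) = 5*L - L = 4*L)
p = -534 (p = -30 + 6*(4*(-10) - 1*44) = -30 + 6*(-40 - 44) = -30 + 6*(-84) = -30 - 504 = -534)
-394*p = -394*(-534) = 210396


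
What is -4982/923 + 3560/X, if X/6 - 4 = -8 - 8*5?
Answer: -575141/30459 ≈ -18.882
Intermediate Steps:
X = -264 (X = 24 + 6*(-8 - 8*5) = 24 + 6*(-8 - 40) = 24 + 6*(-48) = 24 - 288 = -264)
-4982/923 + 3560/X = -4982/923 + 3560/(-264) = -4982*1/923 + 3560*(-1/264) = -4982/923 - 445/33 = -575141/30459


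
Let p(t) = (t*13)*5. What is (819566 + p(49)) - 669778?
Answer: 152973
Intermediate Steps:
p(t) = 65*t (p(t) = (13*t)*5 = 65*t)
(819566 + p(49)) - 669778 = (819566 + 65*49) - 669778 = (819566 + 3185) - 669778 = 822751 - 669778 = 152973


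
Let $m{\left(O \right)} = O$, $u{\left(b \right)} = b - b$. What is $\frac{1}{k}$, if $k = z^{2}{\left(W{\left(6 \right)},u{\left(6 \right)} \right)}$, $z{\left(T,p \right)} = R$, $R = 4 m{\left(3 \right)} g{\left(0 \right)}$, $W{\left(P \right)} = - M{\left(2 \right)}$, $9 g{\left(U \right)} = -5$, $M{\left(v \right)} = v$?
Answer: $\frac{9}{400} \approx 0.0225$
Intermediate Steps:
$u{\left(b \right)} = 0$
$g{\left(U \right)} = - \frac{5}{9}$ ($g{\left(U \right)} = \frac{1}{9} \left(-5\right) = - \frac{5}{9}$)
$W{\left(P \right)} = -2$ ($W{\left(P \right)} = \left(-1\right) 2 = -2$)
$R = - \frac{20}{3}$ ($R = 4 \cdot 3 \left(- \frac{5}{9}\right) = 12 \left(- \frac{5}{9}\right) = - \frac{20}{3} \approx -6.6667$)
$z{\left(T,p \right)} = - \frac{20}{3}$
$k = \frac{400}{9}$ ($k = \left(- \frac{20}{3}\right)^{2} = \frac{400}{9} \approx 44.444$)
$\frac{1}{k} = \frac{1}{\frac{400}{9}} = \frac{9}{400}$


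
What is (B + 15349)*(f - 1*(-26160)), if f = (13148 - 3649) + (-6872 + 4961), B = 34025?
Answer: 1666273752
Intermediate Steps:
f = 7588 (f = 9499 - 1911 = 7588)
(B + 15349)*(f - 1*(-26160)) = (34025 + 15349)*(7588 - 1*(-26160)) = 49374*(7588 + 26160) = 49374*33748 = 1666273752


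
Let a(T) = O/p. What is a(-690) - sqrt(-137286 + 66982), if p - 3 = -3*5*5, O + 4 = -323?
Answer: 109/24 - 52*I*sqrt(26) ≈ 4.5417 - 265.15*I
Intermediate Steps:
O = -327 (O = -4 - 323 = -327)
p = -72 (p = 3 - 3*5*5 = 3 - 15*5 = 3 - 75 = -72)
a(T) = 109/24 (a(T) = -327/(-72) = -327*(-1/72) = 109/24)
a(-690) - sqrt(-137286 + 66982) = 109/24 - sqrt(-137286 + 66982) = 109/24 - sqrt(-70304) = 109/24 - 52*I*sqrt(26)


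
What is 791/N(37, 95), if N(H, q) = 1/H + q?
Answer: 29267/3516 ≈ 8.3239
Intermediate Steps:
N(H, q) = q + 1/H
791/N(37, 95) = 791/(95 + 1/37) = 791/(3516/37) = 791*(37/3516) = 29267/3516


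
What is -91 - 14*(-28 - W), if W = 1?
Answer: 315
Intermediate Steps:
-91 - 14*(-28 - W) = -91 - 14*(-28 - 1*1) = -91 - 14*(-28 - 1) = -91 - 14*(-29) = -91 + 406 = 315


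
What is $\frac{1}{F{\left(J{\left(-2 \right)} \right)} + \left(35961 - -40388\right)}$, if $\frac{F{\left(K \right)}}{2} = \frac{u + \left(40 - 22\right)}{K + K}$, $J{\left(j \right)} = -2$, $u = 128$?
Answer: $\frac{1}{76276} \approx 1.311 \cdot 10^{-5}$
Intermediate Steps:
$F{\left(K \right)} = \frac{146}{K}$ ($F{\left(K \right)} = 2 \frac{128 + \left(40 - 22\right)}{K + K} = 2 \frac{128 + 18}{2 K} = 2 \cdot 146 \frac{1}{2 K} = 2 \frac{73}{K} = \frac{146}{K}$)
$\frac{1}{F{\left(J{\left(-2 \right)} \right)} + \left(35961 - -40388\right)} = \frac{1}{\frac{146}{-2} + \left(35961 - -40388\right)} = \frac{1}{146 \left(- \frac{1}{2}\right) + \left(35961 + 40388\right)} = \frac{1}{-73 + 76349} = \frac{1}{76276}$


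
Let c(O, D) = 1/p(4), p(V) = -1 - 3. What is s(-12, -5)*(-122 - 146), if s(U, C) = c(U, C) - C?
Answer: -1273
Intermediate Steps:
p(V) = -4
c(O, D) = -1/4 (c(O, D) = 1/(-4) = -1/4)
s(U, C) = -1/4 - C
s(-12, -5)*(-122 - 146) = (-1/4 - 1*(-5))*(-122 - 146) = (-1/4 + 5)*(-268) = (19/4)*(-268) = -1273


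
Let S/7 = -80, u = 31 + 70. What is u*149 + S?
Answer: 14489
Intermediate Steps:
u = 101
S = -560 (S = 7*(-80) = -560)
u*149 + S = 101*149 - 560 = 15049 - 560 = 14489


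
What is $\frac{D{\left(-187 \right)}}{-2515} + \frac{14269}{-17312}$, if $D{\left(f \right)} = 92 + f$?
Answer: $- \frac{6848379}{8707936} \approx -0.78645$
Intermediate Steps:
$\frac{D{\left(-187 \right)}}{-2515} + \frac{14269}{-17312} = \frac{92 - 187}{-2515} + \frac{14269}{-17312} = \left(-95\right) \left(- \frac{1}{2515}\right) + 14269 \left(- \frac{1}{17312}\right) = \frac{19}{503} - \frac{14269}{17312} = - \frac{6848379}{8707936}$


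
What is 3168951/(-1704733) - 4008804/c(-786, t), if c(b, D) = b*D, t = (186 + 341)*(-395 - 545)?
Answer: -6081981413353/3253772735110 ≈ -1.8692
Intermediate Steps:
t = -495380 (t = 527*(-940) = -495380)
c(b, D) = D*b
3168951/(-1704733) - 4008804/c(-786, t) = 3168951/(-1704733) - 4008804/((-495380*(-786))) = 3168951*(-1/1704733) - 4008804/389368680 = -3168951/1704733 - 4008804*1/389368680 = -3168951/1704733 - 19651/1908670 = -6081981413353/3253772735110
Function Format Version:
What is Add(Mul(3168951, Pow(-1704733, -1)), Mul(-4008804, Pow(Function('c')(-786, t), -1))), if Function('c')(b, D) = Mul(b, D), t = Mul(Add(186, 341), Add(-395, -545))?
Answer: Rational(-6081981413353, 3253772735110) ≈ -1.8692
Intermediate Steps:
t = -495380 (t = Mul(527, -940) = -495380)
Function('c')(b, D) = Mul(D, b)
Add(Mul(3168951, Pow(-1704733, -1)), Mul(-4008804, Pow(Function('c')(-786, t), -1))) = Add(Mul(3168951, Pow(-1704733, -1)), Mul(-4008804, Pow(Mul(-495380, -786), -1))) = Add(Mul(3168951, Rational(-1, 1704733)), Mul(-4008804, Pow(389368680, -1))) = Add(Rational(-3168951, 1704733), Mul(-4008804, Rational(1, 389368680))) = Add(Rational(-3168951, 1704733), Rational(-19651, 1908670)) = Rational(-6081981413353, 3253772735110)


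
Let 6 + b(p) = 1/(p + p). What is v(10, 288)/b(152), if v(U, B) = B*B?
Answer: -25214976/1823 ≈ -13832.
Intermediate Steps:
b(p) = -6 + 1/(2*p) (b(p) = -6 + 1/(p + p) = -6 + 1/(2*p))
v(U, B) = B²
v(10, 288)/b(152) = 288²/(-6 + (½)/152) = 82944/(-6 + (½)*(1/152)) = 82944/(-6 + 1/304) = 82944/(-1823/304) = 82944*(-304/1823) = -25214976/1823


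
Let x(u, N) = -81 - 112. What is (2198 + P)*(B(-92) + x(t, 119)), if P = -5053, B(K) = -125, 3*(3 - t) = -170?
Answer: 907890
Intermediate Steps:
t = 179/3 (t = 3 - 1/3*(-170) = 3 + 170/3 = 179/3 ≈ 59.667)
x(u, N) = -193
(2198 + P)*(B(-92) + x(t, 119)) = (2198 - 5053)*(-125 - 193) = -2855*(-318) = 907890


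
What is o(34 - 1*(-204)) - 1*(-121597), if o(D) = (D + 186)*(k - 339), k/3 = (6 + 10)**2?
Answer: 303493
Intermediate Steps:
k = 768 (k = 3*(6 + 10)**2 = 3*16**2 = 3*256 = 768)
o(D) = 79794 + 429*D (o(D) = (D + 186)*(768 - 339) = (186 + D)*429 = 79794 + 429*D)
o(34 - 1*(-204)) - 1*(-121597) = (79794 + 429*(34 - 1*(-204))) - 1*(-121597) = (79794 + 429*(34 + 204)) + 121597 = (79794 + 429*238) + 121597 = (79794 + 102102) + 121597 = 181896 + 121597 = 303493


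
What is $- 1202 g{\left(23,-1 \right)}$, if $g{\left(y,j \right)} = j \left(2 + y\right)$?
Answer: $30050$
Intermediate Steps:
$- 1202 g{\left(23,-1 \right)} = - 1202 \left(- (2 + 23)\right) = - 1202 \left(\left(-1\right) 25\right) = \left(-1202\right) \left(-25\right) = 30050$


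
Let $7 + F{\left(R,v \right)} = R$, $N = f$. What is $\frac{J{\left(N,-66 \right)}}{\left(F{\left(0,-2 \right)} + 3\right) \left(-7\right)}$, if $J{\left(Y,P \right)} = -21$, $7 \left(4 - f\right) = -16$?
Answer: $- \frac{3}{4} \approx -0.75$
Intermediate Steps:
$f = \frac{44}{7}$ ($f = 4 - - \frac{16}{7} = 4 + \frac{16}{7} = \frac{44}{7} \approx 6.2857$)
$N = \frac{44}{7} \approx 6.2857$
$F{\left(R,v \right)} = -7 + R$
$\frac{J{\left(N,-66 \right)}}{\left(F{\left(0,-2 \right)} + 3\right) \left(-7\right)} = - \frac{21}{\left(\left(-7 + 0\right) + 3\right) \left(-7\right)} = - \frac{21}{\left(-7 + 3\right) \left(-7\right)} = - \frac{21}{\left(-4\right) \left(-7\right)} = - \frac{21}{28} = \left(-21\right) \frac{1}{28} = - \frac{3}{4}$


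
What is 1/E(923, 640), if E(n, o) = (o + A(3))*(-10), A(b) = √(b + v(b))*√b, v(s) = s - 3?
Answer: -1/6430 ≈ -0.00015552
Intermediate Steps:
v(s) = -3 + s
A(b) = √b*√(-3 + 2*b) (A(b) = √(b + (-3 + b))*√b = √(-3 + 2*b)*√b = √b*√(-3 + 2*b))
E(n, o) = -30 - 10*o (E(n, o) = (o + √3*√(-3 + 2*3))*(-10) = (o + √3*√(-3 + 6))*(-10) = (o + √3*√3)*(-10) = (o + 3)*(-10) = (3 + o)*(-10) = -30 - 10*o)
1/E(923, 640) = 1/(-30 - 10*640) = 1/(-30 - 6400) = 1/(-6430) = -1/6430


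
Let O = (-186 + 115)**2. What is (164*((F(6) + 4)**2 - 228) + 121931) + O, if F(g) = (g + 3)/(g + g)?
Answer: 373121/4 ≈ 93280.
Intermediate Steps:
F(g) = (3 + g)/(2*g) (F(g) = (3 + g)/((2*g)) = (3 + g)*(1/(2*g)) = (3 + g)/(2*g))
O = 5041 (O = (-71)**2 = 5041)
(164*((F(6) + 4)**2 - 228) + 121931) + O = (164*(((1/2)*(3 + 6)/6 + 4)**2 - 228) + 121931) + 5041 = (164*(((1/2)*(1/6)*9 + 4)**2 - 228) + 121931) + 5041 = (164*((3/4 + 4)**2 - 228) + 121931) + 5041 = (164*((19/4)**2 - 228) + 121931) + 5041 = (164*(361/16 - 228) + 121931) + 5041 = (164*(-3287/16) + 121931) + 5041 = (-134767/4 + 121931) + 5041 = 352957/4 + 5041 = 373121/4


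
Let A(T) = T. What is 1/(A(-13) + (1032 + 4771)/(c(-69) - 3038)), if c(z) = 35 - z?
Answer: -2934/43945 ≈ -0.066765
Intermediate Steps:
1/(A(-13) + (1032 + 4771)/(c(-69) - 3038)) = 1/(-13 + (1032 + 4771)/((35 - 1*(-69)) - 3038)) = 1/(-13 + 5803/((35 + 69) - 3038)) = 1/(-13 + 5803/(104 - 3038)) = 1/(-13 + 5803/(-2934)) = 1/(-13 + 5803*(-1/2934)) = 1/(-13 - 5803/2934) = 1/(-43945/2934) = -2934/43945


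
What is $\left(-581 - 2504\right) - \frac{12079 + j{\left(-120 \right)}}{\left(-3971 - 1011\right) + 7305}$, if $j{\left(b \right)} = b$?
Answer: $- \frac{7178414}{2323} \approx -3090.1$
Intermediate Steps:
$\left(-581 - 2504\right) - \frac{12079 + j{\left(-120 \right)}}{\left(-3971 - 1011\right) + 7305} = \left(-581 - 2504\right) - \frac{12079 - 120}{\left(-3971 - 1011\right) + 7305} = -3085 - \frac{11959}{\left(-3971 - 1011\right) + 7305} = -3085 - \frac{11959}{-4982 + 7305} = -3085 - \frac{11959}{2323} = - \frac{7178414}{2323}$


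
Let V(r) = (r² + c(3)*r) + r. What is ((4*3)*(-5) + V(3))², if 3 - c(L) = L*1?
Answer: 2304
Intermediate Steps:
c(L) = 3 - L
V(r) = r + r² (V(r) = (r² + (3 - 1*3)*r) + r = (r² + (3 - 3)*r) + r = (r² + 0*r) + r = (r² + 0) + r = r² + r = r + r²)
((4*3)*(-5) + V(3))² = ((4*3)*(-5) + 3*(1 + 3))² = (12*(-5) + 3*4)² = (-60 + 12)² = (-48)² = 2304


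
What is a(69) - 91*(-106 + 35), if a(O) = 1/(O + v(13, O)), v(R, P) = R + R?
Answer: 613796/95 ≈ 6461.0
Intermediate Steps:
v(R, P) = 2*R
a(O) = 1/(26 + O) (a(O) = 1/(O + 2*13) = 1/(O + 26) = 1/(26 + O))
a(69) - 91*(-106 + 35) = 1/(26 + 69) - 91*(-106 + 35) = 1/95 - 91*(-71) = 1/95 + 6461 = 613796/95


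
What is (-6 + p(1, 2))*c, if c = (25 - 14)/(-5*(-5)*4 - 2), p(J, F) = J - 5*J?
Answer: -55/49 ≈ -1.1224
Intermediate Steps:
p(J, F) = -4*J
c = 11/98 (c = 11/(25*4 - 2) = 11/(100 - 2) = 11/98 ≈ 0.11224)
(-6 + p(1, 2))*c = (-6 - 4*1)*(11/98) = (-6 - 4)*(11/98) = -10*11/98 = -55/49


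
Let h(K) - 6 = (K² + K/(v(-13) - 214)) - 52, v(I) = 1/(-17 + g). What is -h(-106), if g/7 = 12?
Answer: -160438132/14337 ≈ -11191.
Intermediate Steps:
g = 84 (g = 7*12 = 84)
v(I) = 1/67 (v(I) = 1/(-17 + 84) = 1/67)
h(K) = -46 + K² - 67*K/14337 (h(K) = 6 + ((K² + K/(1/67 - 214)) - 52) = 6 + ((K² + K/(-14337/67)) - 52) = 6 + ((K² - 67*K/14337) - 52) = 6 + (-52 + K² - 67*K/14337) = -46 + K² - 67*K/14337)
-h(-106) = -(-46 + (-106)² - 67/14337*(-106)) = -(-46 + 11236 + 7102/14337) = -1*160438132/14337 = -160438132/14337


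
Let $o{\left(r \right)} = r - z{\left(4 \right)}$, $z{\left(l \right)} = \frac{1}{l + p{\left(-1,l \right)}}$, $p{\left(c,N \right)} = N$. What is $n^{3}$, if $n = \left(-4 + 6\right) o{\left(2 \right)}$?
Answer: $\frac{3375}{64} \approx 52.734$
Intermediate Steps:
$z{\left(l \right)} = \frac{1}{2 l}$ ($z{\left(l \right)} = \frac{1}{l + l} = \frac{1}{2 l}$)
$o{\left(r \right)} = - \frac{1}{8} + r$ ($o{\left(r \right)} = r - \frac{1}{2 \cdot 4} = r - \frac{1}{2} \cdot \frac{1}{4} = r - \frac{1}{8} = - \frac{1}{8} + r$)
$n = \frac{15}{4}$ ($n = \left(-4 + 6\right) \left(- \frac{1}{8} + 2\right) = 2 \cdot \frac{15}{8} = \frac{15}{4} \approx 3.75$)
$n^{3} = \left(\frac{15}{4}\right)^{3} = \frac{3375}{64}$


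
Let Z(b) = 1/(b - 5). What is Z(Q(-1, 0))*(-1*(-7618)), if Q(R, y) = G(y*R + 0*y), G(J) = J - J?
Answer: -7618/5 ≈ -1523.6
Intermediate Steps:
G(J) = 0
Q(R, y) = 0
Z(b) = 1/(-5 + b)
Z(Q(-1, 0))*(-1*(-7618)) = (-1*(-7618))/(-5 + 0) = 7618/(-5) = -⅕*7618 = -7618/5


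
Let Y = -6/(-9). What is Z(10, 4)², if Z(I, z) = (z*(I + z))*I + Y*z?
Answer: 2849344/9 ≈ 3.1659e+5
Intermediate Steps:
Y = ⅔ (Y = -6*(-⅑) = ⅔ ≈ 0.66667)
Z(I, z) = 2*z/3 + I*z*(I + z) (Z(I, z) = (z*(I + z))*I + 2*z/3 = I*z*(I + z) + 2*z/3 = 2*z/3 + I*z*(I + z))
Z(10, 4)² = ((⅓)*4*(2 + 3*10² + 3*10*4))² = ((⅓)*4*(2 + 3*100 + 120))² = ((⅓)*4*(2 + 300 + 120))² = ((⅓)*4*422)² = (1688/3)² = 2849344/9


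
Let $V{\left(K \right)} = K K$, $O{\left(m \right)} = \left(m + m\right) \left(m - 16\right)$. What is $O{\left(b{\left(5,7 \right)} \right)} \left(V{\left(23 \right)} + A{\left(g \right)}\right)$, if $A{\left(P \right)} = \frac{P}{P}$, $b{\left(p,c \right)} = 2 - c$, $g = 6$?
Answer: $111300$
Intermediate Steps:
$O{\left(m \right)} = 2 m \left(-16 + m\right)$
$V{\left(K \right)} = K^{2}$
$A{\left(P \right)} = 1$
$O{\left(b{\left(5,7 \right)} \right)} \left(V{\left(23 \right)} + A{\left(g \right)}\right) = 2 \left(2 - 7\right) \left(-16 + \left(2 - 7\right)\right) \left(23^{2} + 1\right) = 2 \left(2 - 7\right) \left(-16 + \left(2 - 7\right)\right) \left(529 + 1\right) = 2 \left(-5\right) \left(-16 - 5\right) 530 = 2 \left(-5\right) \left(-21\right) 530 = 210 \cdot 530 = 111300$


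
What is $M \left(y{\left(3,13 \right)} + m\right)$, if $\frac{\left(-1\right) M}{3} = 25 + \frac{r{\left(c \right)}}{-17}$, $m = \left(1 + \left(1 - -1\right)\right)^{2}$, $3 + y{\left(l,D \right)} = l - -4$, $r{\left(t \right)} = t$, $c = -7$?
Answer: $- \frac{16848}{17} \approx -991.06$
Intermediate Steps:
$y{\left(l,D \right)} = 1 + l$ ($y{\left(l,D \right)} = -3 + \left(l - -4\right) = -3 + \left(l + 4\right) = -3 + \left(4 + l\right) = 1 + l$)
$m = 9$ ($m = \left(1 + \left(1 + 1\right)\right)^{2} = \left(1 + 2\right)^{2} = 3^{2} = 9$)
$M = - \frac{1296}{17}$ ($M = - 3 \left(25 - \frac{7}{-17}\right) = - 3 \left(25 - - \frac{7}{17}\right) = - 3 \left(25 + \frac{7}{17}\right) = \left(-3\right) \frac{432}{17} = - \frac{1296}{17} \approx -76.235$)
$M \left(y{\left(3,13 \right)} + m\right) = - \frac{1296 \left(\left(1 + 3\right) + 9\right)}{17} = - \frac{1296 \left(4 + 9\right)}{17} = \left(- \frac{1296}{17}\right) 13 = - \frac{16848}{17}$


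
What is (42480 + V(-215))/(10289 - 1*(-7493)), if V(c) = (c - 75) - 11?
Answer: 42179/17782 ≈ 2.3720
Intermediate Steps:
V(c) = -86 + c (V(c) = (-75 + c) - 11 = -86 + c)
(42480 + V(-215))/(10289 - 1*(-7493)) = (42480 + (-86 - 215))/(10289 - 1*(-7493)) = (42480 - 301)/(10289 + 7493) = 42179/17782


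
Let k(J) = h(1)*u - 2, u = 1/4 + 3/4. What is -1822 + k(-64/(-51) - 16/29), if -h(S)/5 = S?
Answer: -1829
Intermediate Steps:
h(S) = -5*S
u = 1 (u = 1*(¼) + 3*(¼) = ¼ + ¾ = 1)
k(J) = -7 (k(J) = -5*1*1 - 2 = -5*1 - 2 = -5 - 2 = -7)
-1822 + k(-64/(-51) - 16/29) = -1822 - 7 = -1829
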